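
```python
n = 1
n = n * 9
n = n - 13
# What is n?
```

Trace (tracking n):
n = 1  # -> n = 1
n = n * 9  # -> n = 9
n = n - 13  # -> n = -4

Answer: -4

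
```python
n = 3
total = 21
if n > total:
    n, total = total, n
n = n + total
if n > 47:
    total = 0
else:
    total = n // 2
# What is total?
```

Answer: 12

Derivation:
Trace (tracking total):
n = 3  # -> n = 3
total = 21  # -> total = 21
if n > total:  # condition is False
n = n + total  # -> n = 24
if n > 47:  # condition is False
else:
    total = n // 2  # -> total = 12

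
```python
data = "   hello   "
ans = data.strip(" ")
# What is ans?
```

Trace (tracking ans):
data = '   hello   '  # -> data = '   hello   '
ans = data.strip(' ')  # -> ans = 'hello'

Answer: 'hello'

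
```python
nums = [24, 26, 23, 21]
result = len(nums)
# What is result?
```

Answer: 4

Derivation:
Trace (tracking result):
nums = [24, 26, 23, 21]  # -> nums = [24, 26, 23, 21]
result = len(nums)  # -> result = 4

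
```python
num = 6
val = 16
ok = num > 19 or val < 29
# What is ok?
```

Trace (tracking ok):
num = 6  # -> num = 6
val = 16  # -> val = 16
ok = num > 19 or val < 29  # -> ok = True

Answer: True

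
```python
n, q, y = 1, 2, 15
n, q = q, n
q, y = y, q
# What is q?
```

Trace (tracking q):
n, q, y = (1, 2, 15)  # -> n = 1, q = 2, y = 15
n, q = (q, n)  # -> n = 2, q = 1
q, y = (y, q)  # -> q = 15, y = 1

Answer: 15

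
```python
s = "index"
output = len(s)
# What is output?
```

Trace (tracking output):
s = 'index'  # -> s = 'index'
output = len(s)  # -> output = 5

Answer: 5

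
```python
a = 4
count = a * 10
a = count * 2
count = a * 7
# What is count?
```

Answer: 560

Derivation:
Trace (tracking count):
a = 4  # -> a = 4
count = a * 10  # -> count = 40
a = count * 2  # -> a = 80
count = a * 7  # -> count = 560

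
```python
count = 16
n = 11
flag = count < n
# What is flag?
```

Trace (tracking flag):
count = 16  # -> count = 16
n = 11  # -> n = 11
flag = count < n  # -> flag = False

Answer: False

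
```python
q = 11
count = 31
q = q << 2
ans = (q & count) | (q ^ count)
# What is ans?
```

Answer: 63

Derivation:
Trace (tracking ans):
q = 11  # -> q = 11
count = 31  # -> count = 31
q = q << 2  # -> q = 44
ans = q & count | q ^ count  # -> ans = 63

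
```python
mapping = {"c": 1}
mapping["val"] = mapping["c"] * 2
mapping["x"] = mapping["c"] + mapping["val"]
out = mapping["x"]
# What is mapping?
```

Trace (tracking mapping):
mapping = {'c': 1}  # -> mapping = {'c': 1}
mapping['val'] = mapping['c'] * 2  # -> mapping = {'c': 1, 'val': 2}
mapping['x'] = mapping['c'] + mapping['val']  # -> mapping = {'c': 1, 'val': 2, 'x': 3}
out = mapping['x']  # -> out = 3

Answer: {'c': 1, 'val': 2, 'x': 3}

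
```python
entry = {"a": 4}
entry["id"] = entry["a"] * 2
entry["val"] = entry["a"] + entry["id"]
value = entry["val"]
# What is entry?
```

Trace (tracking entry):
entry = {'a': 4}  # -> entry = {'a': 4}
entry['id'] = entry['a'] * 2  # -> entry = {'a': 4, 'id': 8}
entry['val'] = entry['a'] + entry['id']  # -> entry = {'a': 4, 'id': 8, 'val': 12}
value = entry['val']  # -> value = 12

Answer: {'a': 4, 'id': 8, 'val': 12}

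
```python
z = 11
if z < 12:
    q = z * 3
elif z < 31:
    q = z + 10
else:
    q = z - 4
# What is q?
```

Trace (tracking q):
z = 11  # -> z = 11
if z < 12:  # condition is True
    q = z * 3  # -> q = 33

Answer: 33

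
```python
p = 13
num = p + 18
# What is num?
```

Trace (tracking num):
p = 13  # -> p = 13
num = p + 18  # -> num = 31

Answer: 31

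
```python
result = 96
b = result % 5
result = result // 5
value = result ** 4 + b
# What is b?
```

Trace (tracking b):
result = 96  # -> result = 96
b = result % 5  # -> b = 1
result = result // 5  # -> result = 19
value = result ** 4 + b  # -> value = 130322

Answer: 1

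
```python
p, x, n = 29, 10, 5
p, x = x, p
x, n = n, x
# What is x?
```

Answer: 5

Derivation:
Trace (tracking x):
p, x, n = (29, 10, 5)  # -> p = 29, x = 10, n = 5
p, x = (x, p)  # -> p = 10, x = 29
x, n = (n, x)  # -> x = 5, n = 29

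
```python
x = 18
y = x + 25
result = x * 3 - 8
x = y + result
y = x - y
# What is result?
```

Answer: 46

Derivation:
Trace (tracking result):
x = 18  # -> x = 18
y = x + 25  # -> y = 43
result = x * 3 - 8  # -> result = 46
x = y + result  # -> x = 89
y = x - y  # -> y = 46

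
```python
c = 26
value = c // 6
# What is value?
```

Answer: 4

Derivation:
Trace (tracking value):
c = 26  # -> c = 26
value = c // 6  # -> value = 4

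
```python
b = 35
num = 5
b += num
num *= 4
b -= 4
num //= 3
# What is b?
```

Answer: 36

Derivation:
Trace (tracking b):
b = 35  # -> b = 35
num = 5  # -> num = 5
b += num  # -> b = 40
num *= 4  # -> num = 20
b -= 4  # -> b = 36
num //= 3  # -> num = 6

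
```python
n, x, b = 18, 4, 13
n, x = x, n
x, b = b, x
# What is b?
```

Trace (tracking b):
n, x, b = (18, 4, 13)  # -> n = 18, x = 4, b = 13
n, x = (x, n)  # -> n = 4, x = 18
x, b = (b, x)  # -> x = 13, b = 18

Answer: 18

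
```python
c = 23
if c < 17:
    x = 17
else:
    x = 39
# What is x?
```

Trace (tracking x):
c = 23  # -> c = 23
if c < 17:  # condition is False
else:
    x = 39  # -> x = 39

Answer: 39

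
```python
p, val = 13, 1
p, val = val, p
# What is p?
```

Answer: 1

Derivation:
Trace (tracking p):
p, val = (13, 1)  # -> p = 13, val = 1
p, val = (val, p)  # -> p = 1, val = 13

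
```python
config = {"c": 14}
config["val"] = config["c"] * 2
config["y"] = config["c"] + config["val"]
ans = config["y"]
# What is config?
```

Answer: {'c': 14, 'val': 28, 'y': 42}

Derivation:
Trace (tracking config):
config = {'c': 14}  # -> config = {'c': 14}
config['val'] = config['c'] * 2  # -> config = {'c': 14, 'val': 28}
config['y'] = config['c'] + config['val']  # -> config = {'c': 14, 'val': 28, 'y': 42}
ans = config['y']  # -> ans = 42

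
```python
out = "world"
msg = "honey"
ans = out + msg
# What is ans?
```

Trace (tracking ans):
out = 'world'  # -> out = 'world'
msg = 'honey'  # -> msg = 'honey'
ans = out + msg  # -> ans = 'worldhoney'

Answer: 'worldhoney'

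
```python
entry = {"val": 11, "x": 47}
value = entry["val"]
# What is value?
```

Trace (tracking value):
entry = {'val': 11, 'x': 47}  # -> entry = {'val': 11, 'x': 47}
value = entry['val']  # -> value = 11

Answer: 11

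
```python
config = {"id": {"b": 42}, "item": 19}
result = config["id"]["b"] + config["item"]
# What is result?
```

Trace (tracking result):
config = {'id': {'b': 42}, 'item': 19}  # -> config = {'id': {'b': 42}, 'item': 19}
result = config['id']['b'] + config['item']  # -> result = 61

Answer: 61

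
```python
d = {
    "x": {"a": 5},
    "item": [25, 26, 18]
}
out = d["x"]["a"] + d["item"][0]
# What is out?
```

Trace (tracking out):
d = {'x': {'a': 5}, 'item': [25, 26, 18]}  # -> d = {'x': {'a': 5}, 'item': [25, 26, 18]}
out = d['x']['a'] + d['item'][0]  # -> out = 30

Answer: 30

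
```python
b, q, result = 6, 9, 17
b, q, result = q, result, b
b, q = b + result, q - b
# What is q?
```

Trace (tracking q):
b, q, result = (6, 9, 17)  # -> b = 6, q = 9, result = 17
b, q, result = (q, result, b)  # -> b = 9, q = 17, result = 6
b, q = (b + result, q - b)  # -> b = 15, q = 8

Answer: 8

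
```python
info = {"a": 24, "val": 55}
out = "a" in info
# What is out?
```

Trace (tracking out):
info = {'a': 24, 'val': 55}  # -> info = {'a': 24, 'val': 55}
out = 'a' in info  # -> out = True

Answer: True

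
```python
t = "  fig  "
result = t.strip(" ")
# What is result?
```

Trace (tracking result):
t = '  fig  '  # -> t = '  fig  '
result = t.strip(' ')  # -> result = 'fig'

Answer: 'fig'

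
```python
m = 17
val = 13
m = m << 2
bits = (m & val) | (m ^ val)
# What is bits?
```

Trace (tracking bits):
m = 17  # -> m = 17
val = 13  # -> val = 13
m = m << 2  # -> m = 68
bits = m & val | m ^ val  # -> bits = 77

Answer: 77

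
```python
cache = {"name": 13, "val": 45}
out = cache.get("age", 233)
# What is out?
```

Answer: 233

Derivation:
Trace (tracking out):
cache = {'name': 13, 'val': 45}  # -> cache = {'name': 13, 'val': 45}
out = cache.get('age', 233)  # -> out = 233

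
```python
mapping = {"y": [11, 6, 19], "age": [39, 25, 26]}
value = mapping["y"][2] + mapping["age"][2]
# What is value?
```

Answer: 45

Derivation:
Trace (tracking value):
mapping = {'y': [11, 6, 19], 'age': [39, 25, 26]}  # -> mapping = {'y': [11, 6, 19], 'age': [39, 25, 26]}
value = mapping['y'][2] + mapping['age'][2]  # -> value = 45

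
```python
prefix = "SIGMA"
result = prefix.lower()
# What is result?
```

Answer: 'sigma'

Derivation:
Trace (tracking result):
prefix = 'SIGMA'  # -> prefix = 'SIGMA'
result = prefix.lower()  # -> result = 'sigma'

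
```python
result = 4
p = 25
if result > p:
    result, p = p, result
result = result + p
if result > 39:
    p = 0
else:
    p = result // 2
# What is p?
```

Trace (tracking p):
result = 4  # -> result = 4
p = 25  # -> p = 25
if result > p:  # condition is False
result = result + p  # -> result = 29
if result > 39:  # condition is False
else:
    p = result // 2  # -> p = 14

Answer: 14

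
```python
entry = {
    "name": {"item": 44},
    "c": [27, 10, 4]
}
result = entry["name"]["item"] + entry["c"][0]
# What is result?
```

Trace (tracking result):
entry = {'name': {'item': 44}, 'c': [27, 10, 4]}  # -> entry = {'name': {'item': 44}, 'c': [27, 10, 4]}
result = entry['name']['item'] + entry['c'][0]  # -> result = 71

Answer: 71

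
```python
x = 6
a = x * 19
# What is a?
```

Answer: 114

Derivation:
Trace (tracking a):
x = 6  # -> x = 6
a = x * 19  # -> a = 114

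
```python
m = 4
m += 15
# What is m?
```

Answer: 19

Derivation:
Trace (tracking m):
m = 4  # -> m = 4
m += 15  # -> m = 19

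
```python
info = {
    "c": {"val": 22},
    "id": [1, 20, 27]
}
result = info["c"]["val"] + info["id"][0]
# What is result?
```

Answer: 23

Derivation:
Trace (tracking result):
info = {'c': {'val': 22}, 'id': [1, 20, 27]}  # -> info = {'c': {'val': 22}, 'id': [1, 20, 27]}
result = info['c']['val'] + info['id'][0]  # -> result = 23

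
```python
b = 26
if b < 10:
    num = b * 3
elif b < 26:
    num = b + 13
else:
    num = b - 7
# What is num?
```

Trace (tracking num):
b = 26  # -> b = 26
if b < 10:  # condition is False
elif b < 26:  # condition is False
else:
    num = b - 7  # -> num = 19

Answer: 19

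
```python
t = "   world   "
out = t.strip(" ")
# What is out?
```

Trace (tracking out):
t = '   world   '  # -> t = '   world   '
out = t.strip(' ')  # -> out = 'world'

Answer: 'world'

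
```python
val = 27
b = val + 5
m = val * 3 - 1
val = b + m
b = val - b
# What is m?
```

Answer: 80

Derivation:
Trace (tracking m):
val = 27  # -> val = 27
b = val + 5  # -> b = 32
m = val * 3 - 1  # -> m = 80
val = b + m  # -> val = 112
b = val - b  # -> b = 80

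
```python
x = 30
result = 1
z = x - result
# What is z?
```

Trace (tracking z):
x = 30  # -> x = 30
result = 1  # -> result = 1
z = x - result  # -> z = 29

Answer: 29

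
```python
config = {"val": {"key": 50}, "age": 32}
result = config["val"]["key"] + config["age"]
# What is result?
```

Trace (tracking result):
config = {'val': {'key': 50}, 'age': 32}  # -> config = {'val': {'key': 50}, 'age': 32}
result = config['val']['key'] + config['age']  # -> result = 82

Answer: 82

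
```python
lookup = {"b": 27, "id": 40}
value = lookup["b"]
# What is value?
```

Answer: 27

Derivation:
Trace (tracking value):
lookup = {'b': 27, 'id': 40}  # -> lookup = {'b': 27, 'id': 40}
value = lookup['b']  # -> value = 27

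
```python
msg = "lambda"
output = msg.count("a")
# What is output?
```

Trace (tracking output):
msg = 'lambda'  # -> msg = 'lambda'
output = msg.count('a')  # -> output = 2

Answer: 2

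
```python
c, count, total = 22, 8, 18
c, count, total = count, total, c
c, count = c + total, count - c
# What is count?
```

Answer: 10

Derivation:
Trace (tracking count):
c, count, total = (22, 8, 18)  # -> c = 22, count = 8, total = 18
c, count, total = (count, total, c)  # -> c = 8, count = 18, total = 22
c, count = (c + total, count - c)  # -> c = 30, count = 10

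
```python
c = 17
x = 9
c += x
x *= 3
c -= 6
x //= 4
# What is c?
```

Trace (tracking c):
c = 17  # -> c = 17
x = 9  # -> x = 9
c += x  # -> c = 26
x *= 3  # -> x = 27
c -= 6  # -> c = 20
x //= 4  # -> x = 6

Answer: 20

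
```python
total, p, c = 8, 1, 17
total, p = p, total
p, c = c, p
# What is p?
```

Answer: 17

Derivation:
Trace (tracking p):
total, p, c = (8, 1, 17)  # -> total = 8, p = 1, c = 17
total, p = (p, total)  # -> total = 1, p = 8
p, c = (c, p)  # -> p = 17, c = 8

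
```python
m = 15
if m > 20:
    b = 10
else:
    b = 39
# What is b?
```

Trace (tracking b):
m = 15  # -> m = 15
if m > 20:  # condition is False
else:
    b = 39  # -> b = 39

Answer: 39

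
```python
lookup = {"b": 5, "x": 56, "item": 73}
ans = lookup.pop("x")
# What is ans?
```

Trace (tracking ans):
lookup = {'b': 5, 'x': 56, 'item': 73}  # -> lookup = {'b': 5, 'x': 56, 'item': 73}
ans = lookup.pop('x')  # -> ans = 56

Answer: 56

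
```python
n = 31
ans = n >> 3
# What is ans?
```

Answer: 3

Derivation:
Trace (tracking ans):
n = 31  # -> n = 31
ans = n >> 3  # -> ans = 3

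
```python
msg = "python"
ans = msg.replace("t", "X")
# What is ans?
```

Answer: 'pyXhon'

Derivation:
Trace (tracking ans):
msg = 'python'  # -> msg = 'python'
ans = msg.replace('t', 'X')  # -> ans = 'pyXhon'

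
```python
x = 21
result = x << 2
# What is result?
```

Answer: 84

Derivation:
Trace (tracking result):
x = 21  # -> x = 21
result = x << 2  # -> result = 84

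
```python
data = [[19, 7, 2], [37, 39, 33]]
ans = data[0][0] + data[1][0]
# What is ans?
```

Answer: 56

Derivation:
Trace (tracking ans):
data = [[19, 7, 2], [37, 39, 33]]  # -> data = [[19, 7, 2], [37, 39, 33]]
ans = data[0][0] + data[1][0]  # -> ans = 56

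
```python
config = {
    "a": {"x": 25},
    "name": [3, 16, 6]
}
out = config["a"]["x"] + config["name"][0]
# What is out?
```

Trace (tracking out):
config = {'a': {'x': 25}, 'name': [3, 16, 6]}  # -> config = {'a': {'x': 25}, 'name': [3, 16, 6]}
out = config['a']['x'] + config['name'][0]  # -> out = 28

Answer: 28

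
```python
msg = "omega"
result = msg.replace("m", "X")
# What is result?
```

Answer: 'oXega'

Derivation:
Trace (tracking result):
msg = 'omega'  # -> msg = 'omega'
result = msg.replace('m', 'X')  # -> result = 'oXega'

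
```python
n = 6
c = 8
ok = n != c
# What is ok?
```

Answer: True

Derivation:
Trace (tracking ok):
n = 6  # -> n = 6
c = 8  # -> c = 8
ok = n != c  # -> ok = True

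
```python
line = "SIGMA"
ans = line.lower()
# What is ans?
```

Answer: 'sigma'

Derivation:
Trace (tracking ans):
line = 'SIGMA'  # -> line = 'SIGMA'
ans = line.lower()  # -> ans = 'sigma'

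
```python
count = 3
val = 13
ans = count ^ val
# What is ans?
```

Answer: 14

Derivation:
Trace (tracking ans):
count = 3  # -> count = 3
val = 13  # -> val = 13
ans = count ^ val  # -> ans = 14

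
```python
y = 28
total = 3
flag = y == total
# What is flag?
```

Trace (tracking flag):
y = 28  # -> y = 28
total = 3  # -> total = 3
flag = y == total  # -> flag = False

Answer: False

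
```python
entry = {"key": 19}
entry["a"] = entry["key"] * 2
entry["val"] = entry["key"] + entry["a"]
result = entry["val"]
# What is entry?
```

Trace (tracking entry):
entry = {'key': 19}  # -> entry = {'key': 19}
entry['a'] = entry['key'] * 2  # -> entry = {'key': 19, 'a': 38}
entry['val'] = entry['key'] + entry['a']  # -> entry = {'key': 19, 'a': 38, 'val': 57}
result = entry['val']  # -> result = 57

Answer: {'key': 19, 'a': 38, 'val': 57}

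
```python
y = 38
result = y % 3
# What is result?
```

Answer: 2

Derivation:
Trace (tracking result):
y = 38  # -> y = 38
result = y % 3  # -> result = 2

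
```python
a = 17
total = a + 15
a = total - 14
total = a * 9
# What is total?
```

Trace (tracking total):
a = 17  # -> a = 17
total = a + 15  # -> total = 32
a = total - 14  # -> a = 18
total = a * 9  # -> total = 162

Answer: 162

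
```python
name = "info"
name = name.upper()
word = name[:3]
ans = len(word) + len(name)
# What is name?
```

Answer: 'INFO'

Derivation:
Trace (tracking name):
name = 'info'  # -> name = 'info'
name = name.upper()  # -> name = 'INFO'
word = name[:3]  # -> word = 'INF'
ans = len(word) + len(name)  # -> ans = 7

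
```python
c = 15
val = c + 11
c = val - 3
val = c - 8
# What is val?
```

Trace (tracking val):
c = 15  # -> c = 15
val = c + 11  # -> val = 26
c = val - 3  # -> c = 23
val = c - 8  # -> val = 15

Answer: 15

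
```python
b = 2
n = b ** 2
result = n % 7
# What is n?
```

Trace (tracking n):
b = 2  # -> b = 2
n = b ** 2  # -> n = 4
result = n % 7  # -> result = 4

Answer: 4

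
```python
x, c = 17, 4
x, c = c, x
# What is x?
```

Trace (tracking x):
x, c = (17, 4)  # -> x = 17, c = 4
x, c = (c, x)  # -> x = 4, c = 17

Answer: 4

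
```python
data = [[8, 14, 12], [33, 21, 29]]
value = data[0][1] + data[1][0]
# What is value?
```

Trace (tracking value):
data = [[8, 14, 12], [33, 21, 29]]  # -> data = [[8, 14, 12], [33, 21, 29]]
value = data[0][1] + data[1][0]  # -> value = 47

Answer: 47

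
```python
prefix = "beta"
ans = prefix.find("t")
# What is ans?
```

Answer: 2

Derivation:
Trace (tracking ans):
prefix = 'beta'  # -> prefix = 'beta'
ans = prefix.find('t')  # -> ans = 2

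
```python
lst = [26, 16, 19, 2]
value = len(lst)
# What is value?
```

Answer: 4

Derivation:
Trace (tracking value):
lst = [26, 16, 19, 2]  # -> lst = [26, 16, 19, 2]
value = len(lst)  # -> value = 4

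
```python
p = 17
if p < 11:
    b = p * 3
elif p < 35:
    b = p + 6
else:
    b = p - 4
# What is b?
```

Answer: 23

Derivation:
Trace (tracking b):
p = 17  # -> p = 17
if p < 11:  # condition is False
elif p < 35:  # condition is True
    b = p + 6  # -> b = 23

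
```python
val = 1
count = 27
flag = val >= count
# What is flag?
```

Answer: False

Derivation:
Trace (tracking flag):
val = 1  # -> val = 1
count = 27  # -> count = 27
flag = val >= count  # -> flag = False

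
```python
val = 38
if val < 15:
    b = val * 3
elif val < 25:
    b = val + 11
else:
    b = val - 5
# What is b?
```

Answer: 33

Derivation:
Trace (tracking b):
val = 38  # -> val = 38
if val < 15:  # condition is False
elif val < 25:  # condition is False
else:
    b = val - 5  # -> b = 33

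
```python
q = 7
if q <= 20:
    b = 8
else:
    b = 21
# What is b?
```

Trace (tracking b):
q = 7  # -> q = 7
if q <= 20:  # condition is True
    b = 8  # -> b = 8

Answer: 8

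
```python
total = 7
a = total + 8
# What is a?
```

Trace (tracking a):
total = 7  # -> total = 7
a = total + 8  # -> a = 15

Answer: 15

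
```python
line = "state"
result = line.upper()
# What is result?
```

Answer: 'STATE'

Derivation:
Trace (tracking result):
line = 'state'  # -> line = 'state'
result = line.upper()  # -> result = 'STATE'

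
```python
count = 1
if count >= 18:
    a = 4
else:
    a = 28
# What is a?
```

Answer: 28

Derivation:
Trace (tracking a):
count = 1  # -> count = 1
if count >= 18:  # condition is False
else:
    a = 28  # -> a = 28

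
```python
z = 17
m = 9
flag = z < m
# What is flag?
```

Answer: False

Derivation:
Trace (tracking flag):
z = 17  # -> z = 17
m = 9  # -> m = 9
flag = z < m  # -> flag = False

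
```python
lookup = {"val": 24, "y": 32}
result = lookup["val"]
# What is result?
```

Trace (tracking result):
lookup = {'val': 24, 'y': 32}  # -> lookup = {'val': 24, 'y': 32}
result = lookup['val']  # -> result = 24

Answer: 24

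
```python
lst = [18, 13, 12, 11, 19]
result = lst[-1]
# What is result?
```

Trace (tracking result):
lst = [18, 13, 12, 11, 19]  # -> lst = [18, 13, 12, 11, 19]
result = lst[-1]  # -> result = 19

Answer: 19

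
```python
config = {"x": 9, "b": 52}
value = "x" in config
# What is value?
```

Answer: True

Derivation:
Trace (tracking value):
config = {'x': 9, 'b': 52}  # -> config = {'x': 9, 'b': 52}
value = 'x' in config  # -> value = True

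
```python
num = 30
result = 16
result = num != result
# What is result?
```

Trace (tracking result):
num = 30  # -> num = 30
result = 16  # -> result = 16
result = num != result  # -> result = True

Answer: True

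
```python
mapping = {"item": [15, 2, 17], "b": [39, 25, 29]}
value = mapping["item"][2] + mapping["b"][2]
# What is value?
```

Trace (tracking value):
mapping = {'item': [15, 2, 17], 'b': [39, 25, 29]}  # -> mapping = {'item': [15, 2, 17], 'b': [39, 25, 29]}
value = mapping['item'][2] + mapping['b'][2]  # -> value = 46

Answer: 46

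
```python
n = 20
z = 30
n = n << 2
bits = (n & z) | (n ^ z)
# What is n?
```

Answer: 80

Derivation:
Trace (tracking n):
n = 20  # -> n = 20
z = 30  # -> z = 30
n = n << 2  # -> n = 80
bits = n & z | n ^ z  # -> bits = 94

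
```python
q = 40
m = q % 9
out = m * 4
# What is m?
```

Answer: 4

Derivation:
Trace (tracking m):
q = 40  # -> q = 40
m = q % 9  # -> m = 4
out = m * 4  # -> out = 16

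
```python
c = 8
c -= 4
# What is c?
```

Trace (tracking c):
c = 8  # -> c = 8
c -= 4  # -> c = 4

Answer: 4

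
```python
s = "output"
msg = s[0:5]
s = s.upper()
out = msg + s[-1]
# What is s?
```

Trace (tracking s):
s = 'output'  # -> s = 'output'
msg = s[0:5]  # -> msg = 'outpu'
s = s.upper()  # -> s = 'OUTPUT'
out = msg + s[-1]  # -> out = 'outpuT'

Answer: 'OUTPUT'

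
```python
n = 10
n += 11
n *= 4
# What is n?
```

Answer: 84

Derivation:
Trace (tracking n):
n = 10  # -> n = 10
n += 11  # -> n = 21
n *= 4  # -> n = 84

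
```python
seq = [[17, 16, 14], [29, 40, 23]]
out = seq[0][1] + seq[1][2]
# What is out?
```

Trace (tracking out):
seq = [[17, 16, 14], [29, 40, 23]]  # -> seq = [[17, 16, 14], [29, 40, 23]]
out = seq[0][1] + seq[1][2]  # -> out = 39

Answer: 39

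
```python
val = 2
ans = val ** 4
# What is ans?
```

Trace (tracking ans):
val = 2  # -> val = 2
ans = val ** 4  # -> ans = 16

Answer: 16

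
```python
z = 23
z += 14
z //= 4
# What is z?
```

Answer: 9

Derivation:
Trace (tracking z):
z = 23  # -> z = 23
z += 14  # -> z = 37
z //= 4  # -> z = 9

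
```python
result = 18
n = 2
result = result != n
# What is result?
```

Trace (tracking result):
result = 18  # -> result = 18
n = 2  # -> n = 2
result = result != n  # -> result = True

Answer: True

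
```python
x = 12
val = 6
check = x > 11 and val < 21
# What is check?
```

Answer: True

Derivation:
Trace (tracking check):
x = 12  # -> x = 12
val = 6  # -> val = 6
check = x > 11 and val < 21  # -> check = True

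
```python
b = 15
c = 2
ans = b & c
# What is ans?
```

Answer: 2

Derivation:
Trace (tracking ans):
b = 15  # -> b = 15
c = 2  # -> c = 2
ans = b & c  # -> ans = 2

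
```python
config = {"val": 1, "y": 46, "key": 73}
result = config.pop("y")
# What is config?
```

Answer: {'val': 1, 'key': 73}

Derivation:
Trace (tracking config):
config = {'val': 1, 'y': 46, 'key': 73}  # -> config = {'val': 1, 'y': 46, 'key': 73}
result = config.pop('y')  # -> result = 46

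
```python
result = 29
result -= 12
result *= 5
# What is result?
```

Answer: 85

Derivation:
Trace (tracking result):
result = 29  # -> result = 29
result -= 12  # -> result = 17
result *= 5  # -> result = 85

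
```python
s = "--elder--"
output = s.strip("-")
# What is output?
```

Answer: 'elder'

Derivation:
Trace (tracking output):
s = '--elder--'  # -> s = '--elder--'
output = s.strip('-')  # -> output = 'elder'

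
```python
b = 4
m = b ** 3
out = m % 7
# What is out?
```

Answer: 1

Derivation:
Trace (tracking out):
b = 4  # -> b = 4
m = b ** 3  # -> m = 64
out = m % 7  # -> out = 1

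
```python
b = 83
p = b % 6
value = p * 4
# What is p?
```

Answer: 5

Derivation:
Trace (tracking p):
b = 83  # -> b = 83
p = b % 6  # -> p = 5
value = p * 4  # -> value = 20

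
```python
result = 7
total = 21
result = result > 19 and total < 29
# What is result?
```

Answer: False

Derivation:
Trace (tracking result):
result = 7  # -> result = 7
total = 21  # -> total = 21
result = result > 19 and total < 29  # -> result = False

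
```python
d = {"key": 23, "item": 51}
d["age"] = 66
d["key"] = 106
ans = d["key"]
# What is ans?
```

Answer: 106

Derivation:
Trace (tracking ans):
d = {'key': 23, 'item': 51}  # -> d = {'key': 23, 'item': 51}
d['age'] = 66  # -> d = {'key': 23, 'item': 51, 'age': 66}
d['key'] = 106  # -> d = {'key': 106, 'item': 51, 'age': 66}
ans = d['key']  # -> ans = 106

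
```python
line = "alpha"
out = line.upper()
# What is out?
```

Answer: 'ALPHA'

Derivation:
Trace (tracking out):
line = 'alpha'  # -> line = 'alpha'
out = line.upper()  # -> out = 'ALPHA'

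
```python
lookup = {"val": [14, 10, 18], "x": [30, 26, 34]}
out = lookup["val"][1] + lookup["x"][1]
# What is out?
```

Answer: 36

Derivation:
Trace (tracking out):
lookup = {'val': [14, 10, 18], 'x': [30, 26, 34]}  # -> lookup = {'val': [14, 10, 18], 'x': [30, 26, 34]}
out = lookup['val'][1] + lookup['x'][1]  # -> out = 36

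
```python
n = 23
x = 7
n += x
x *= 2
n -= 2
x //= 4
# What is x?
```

Trace (tracking x):
n = 23  # -> n = 23
x = 7  # -> x = 7
n += x  # -> n = 30
x *= 2  # -> x = 14
n -= 2  # -> n = 28
x //= 4  # -> x = 3

Answer: 3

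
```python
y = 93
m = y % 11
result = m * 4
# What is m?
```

Trace (tracking m):
y = 93  # -> y = 93
m = y % 11  # -> m = 5
result = m * 4  # -> result = 20

Answer: 5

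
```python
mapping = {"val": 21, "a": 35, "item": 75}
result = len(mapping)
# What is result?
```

Trace (tracking result):
mapping = {'val': 21, 'a': 35, 'item': 75}  # -> mapping = {'val': 21, 'a': 35, 'item': 75}
result = len(mapping)  # -> result = 3

Answer: 3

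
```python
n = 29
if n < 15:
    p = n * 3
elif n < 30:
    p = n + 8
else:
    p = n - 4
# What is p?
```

Trace (tracking p):
n = 29  # -> n = 29
if n < 15:  # condition is False
elif n < 30:  # condition is True
    p = n + 8  # -> p = 37

Answer: 37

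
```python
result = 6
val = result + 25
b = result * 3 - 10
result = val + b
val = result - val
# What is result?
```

Answer: 39

Derivation:
Trace (tracking result):
result = 6  # -> result = 6
val = result + 25  # -> val = 31
b = result * 3 - 10  # -> b = 8
result = val + b  # -> result = 39
val = result - val  # -> val = 8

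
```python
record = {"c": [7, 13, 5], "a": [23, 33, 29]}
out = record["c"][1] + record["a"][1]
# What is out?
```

Answer: 46

Derivation:
Trace (tracking out):
record = {'c': [7, 13, 5], 'a': [23, 33, 29]}  # -> record = {'c': [7, 13, 5], 'a': [23, 33, 29]}
out = record['c'][1] + record['a'][1]  # -> out = 46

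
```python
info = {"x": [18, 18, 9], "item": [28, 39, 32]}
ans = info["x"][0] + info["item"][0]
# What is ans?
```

Answer: 46

Derivation:
Trace (tracking ans):
info = {'x': [18, 18, 9], 'item': [28, 39, 32]}  # -> info = {'x': [18, 18, 9], 'item': [28, 39, 32]}
ans = info['x'][0] + info['item'][0]  # -> ans = 46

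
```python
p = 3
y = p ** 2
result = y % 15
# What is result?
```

Trace (tracking result):
p = 3  # -> p = 3
y = p ** 2  # -> y = 9
result = y % 15  # -> result = 9

Answer: 9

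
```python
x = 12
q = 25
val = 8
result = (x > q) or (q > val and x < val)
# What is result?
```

Trace (tracking result):
x = 12  # -> x = 12
q = 25  # -> q = 25
val = 8  # -> val = 8
result = x > q or (q > val and x < val)  # -> result = False

Answer: False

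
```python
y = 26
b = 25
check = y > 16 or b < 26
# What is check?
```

Trace (tracking check):
y = 26  # -> y = 26
b = 25  # -> b = 25
check = y > 16 or b < 26  # -> check = True

Answer: True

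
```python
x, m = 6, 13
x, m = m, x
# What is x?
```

Answer: 13

Derivation:
Trace (tracking x):
x, m = (6, 13)  # -> x = 6, m = 13
x, m = (m, x)  # -> x = 13, m = 6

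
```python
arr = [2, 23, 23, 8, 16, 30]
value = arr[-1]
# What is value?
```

Answer: 30

Derivation:
Trace (tracking value):
arr = [2, 23, 23, 8, 16, 30]  # -> arr = [2, 23, 23, 8, 16, 30]
value = arr[-1]  # -> value = 30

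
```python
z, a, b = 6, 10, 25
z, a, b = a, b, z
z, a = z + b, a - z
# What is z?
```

Answer: 16

Derivation:
Trace (tracking z):
z, a, b = (6, 10, 25)  # -> z = 6, a = 10, b = 25
z, a, b = (a, b, z)  # -> z = 10, a = 25, b = 6
z, a = (z + b, a - z)  # -> z = 16, a = 15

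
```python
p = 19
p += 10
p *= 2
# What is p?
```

Answer: 58

Derivation:
Trace (tracking p):
p = 19  # -> p = 19
p += 10  # -> p = 29
p *= 2  # -> p = 58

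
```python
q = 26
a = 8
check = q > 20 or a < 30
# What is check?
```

Trace (tracking check):
q = 26  # -> q = 26
a = 8  # -> a = 8
check = q > 20 or a < 30  # -> check = True

Answer: True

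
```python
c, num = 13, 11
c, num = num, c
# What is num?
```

Trace (tracking num):
c, num = (13, 11)  # -> c = 13, num = 11
c, num = (num, c)  # -> c = 11, num = 13

Answer: 13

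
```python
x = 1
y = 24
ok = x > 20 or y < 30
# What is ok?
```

Answer: True

Derivation:
Trace (tracking ok):
x = 1  # -> x = 1
y = 24  # -> y = 24
ok = x > 20 or y < 30  # -> ok = True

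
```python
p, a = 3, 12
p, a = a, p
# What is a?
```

Answer: 3

Derivation:
Trace (tracking a):
p, a = (3, 12)  # -> p = 3, a = 12
p, a = (a, p)  # -> p = 12, a = 3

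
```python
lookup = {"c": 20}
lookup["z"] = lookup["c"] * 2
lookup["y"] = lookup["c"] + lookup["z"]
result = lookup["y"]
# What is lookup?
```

Trace (tracking lookup):
lookup = {'c': 20}  # -> lookup = {'c': 20}
lookup['z'] = lookup['c'] * 2  # -> lookup = {'c': 20, 'z': 40}
lookup['y'] = lookup['c'] + lookup['z']  # -> lookup = {'c': 20, 'z': 40, 'y': 60}
result = lookup['y']  # -> result = 60

Answer: {'c': 20, 'z': 40, 'y': 60}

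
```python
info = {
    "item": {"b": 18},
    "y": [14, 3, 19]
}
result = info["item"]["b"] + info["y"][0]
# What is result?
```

Answer: 32

Derivation:
Trace (tracking result):
info = {'item': {'b': 18}, 'y': [14, 3, 19]}  # -> info = {'item': {'b': 18}, 'y': [14, 3, 19]}
result = info['item']['b'] + info['y'][0]  # -> result = 32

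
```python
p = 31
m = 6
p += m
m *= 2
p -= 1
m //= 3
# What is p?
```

Answer: 36

Derivation:
Trace (tracking p):
p = 31  # -> p = 31
m = 6  # -> m = 6
p += m  # -> p = 37
m *= 2  # -> m = 12
p -= 1  # -> p = 36
m //= 3  # -> m = 4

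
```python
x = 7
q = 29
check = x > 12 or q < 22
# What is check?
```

Trace (tracking check):
x = 7  # -> x = 7
q = 29  # -> q = 29
check = x > 12 or q < 22  # -> check = False

Answer: False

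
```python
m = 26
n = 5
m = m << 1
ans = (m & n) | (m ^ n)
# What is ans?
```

Answer: 53

Derivation:
Trace (tracking ans):
m = 26  # -> m = 26
n = 5  # -> n = 5
m = m << 1  # -> m = 52
ans = m & n | m ^ n  # -> ans = 53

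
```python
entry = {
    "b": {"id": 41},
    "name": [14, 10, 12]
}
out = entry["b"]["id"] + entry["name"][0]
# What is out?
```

Answer: 55

Derivation:
Trace (tracking out):
entry = {'b': {'id': 41}, 'name': [14, 10, 12]}  # -> entry = {'b': {'id': 41}, 'name': [14, 10, 12]}
out = entry['b']['id'] + entry['name'][0]  # -> out = 55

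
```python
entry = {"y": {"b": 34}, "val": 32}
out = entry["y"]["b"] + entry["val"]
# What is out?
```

Trace (tracking out):
entry = {'y': {'b': 34}, 'val': 32}  # -> entry = {'y': {'b': 34}, 'val': 32}
out = entry['y']['b'] + entry['val']  # -> out = 66

Answer: 66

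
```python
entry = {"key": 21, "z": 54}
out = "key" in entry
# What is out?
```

Trace (tracking out):
entry = {'key': 21, 'z': 54}  # -> entry = {'key': 21, 'z': 54}
out = 'key' in entry  # -> out = True

Answer: True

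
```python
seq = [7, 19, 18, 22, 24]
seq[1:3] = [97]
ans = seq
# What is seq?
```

Trace (tracking seq):
seq = [7, 19, 18, 22, 24]  # -> seq = [7, 19, 18, 22, 24]
seq[1:3] = [97]  # -> seq = [7, 97, 22, 24]
ans = seq  # -> ans = [7, 97, 22, 24]

Answer: [7, 97, 22, 24]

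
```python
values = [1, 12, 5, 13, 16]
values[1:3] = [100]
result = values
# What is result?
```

Trace (tracking result):
values = [1, 12, 5, 13, 16]  # -> values = [1, 12, 5, 13, 16]
values[1:3] = [100]  # -> values = [1, 100, 13, 16]
result = values  # -> result = [1, 100, 13, 16]

Answer: [1, 100, 13, 16]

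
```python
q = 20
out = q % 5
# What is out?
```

Trace (tracking out):
q = 20  # -> q = 20
out = q % 5  # -> out = 0

Answer: 0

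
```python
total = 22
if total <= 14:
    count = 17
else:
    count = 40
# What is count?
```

Trace (tracking count):
total = 22  # -> total = 22
if total <= 14:  # condition is False
else:
    count = 40  # -> count = 40

Answer: 40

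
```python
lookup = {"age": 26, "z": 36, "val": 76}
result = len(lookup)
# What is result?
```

Answer: 3

Derivation:
Trace (tracking result):
lookup = {'age': 26, 'z': 36, 'val': 76}  # -> lookup = {'age': 26, 'z': 36, 'val': 76}
result = len(lookup)  # -> result = 3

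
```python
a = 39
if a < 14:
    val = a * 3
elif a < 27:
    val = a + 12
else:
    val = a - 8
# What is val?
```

Trace (tracking val):
a = 39  # -> a = 39
if a < 14:  # condition is False
elif a < 27:  # condition is False
else:
    val = a - 8  # -> val = 31

Answer: 31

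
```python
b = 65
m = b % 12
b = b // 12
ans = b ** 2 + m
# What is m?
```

Trace (tracking m):
b = 65  # -> b = 65
m = b % 12  # -> m = 5
b = b // 12  # -> b = 5
ans = b ** 2 + m  # -> ans = 30

Answer: 5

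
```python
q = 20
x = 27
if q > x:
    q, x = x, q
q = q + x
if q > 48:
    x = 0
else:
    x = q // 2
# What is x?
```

Answer: 23

Derivation:
Trace (tracking x):
q = 20  # -> q = 20
x = 27  # -> x = 27
if q > x:  # condition is False
q = q + x  # -> q = 47
if q > 48:  # condition is False
else:
    x = q // 2  # -> x = 23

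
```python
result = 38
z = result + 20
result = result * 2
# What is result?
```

Trace (tracking result):
result = 38  # -> result = 38
z = result + 20  # -> z = 58
result = result * 2  # -> result = 76

Answer: 76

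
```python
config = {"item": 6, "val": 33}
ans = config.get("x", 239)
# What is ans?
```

Trace (tracking ans):
config = {'item': 6, 'val': 33}  # -> config = {'item': 6, 'val': 33}
ans = config.get('x', 239)  # -> ans = 239

Answer: 239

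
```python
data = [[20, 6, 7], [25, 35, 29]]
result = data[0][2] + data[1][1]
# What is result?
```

Trace (tracking result):
data = [[20, 6, 7], [25, 35, 29]]  # -> data = [[20, 6, 7], [25, 35, 29]]
result = data[0][2] + data[1][1]  # -> result = 42

Answer: 42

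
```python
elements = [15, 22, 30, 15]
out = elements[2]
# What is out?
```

Answer: 30

Derivation:
Trace (tracking out):
elements = [15, 22, 30, 15]  # -> elements = [15, 22, 30, 15]
out = elements[2]  # -> out = 30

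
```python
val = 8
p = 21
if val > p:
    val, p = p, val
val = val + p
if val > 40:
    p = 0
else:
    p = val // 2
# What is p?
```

Answer: 14

Derivation:
Trace (tracking p):
val = 8  # -> val = 8
p = 21  # -> p = 21
if val > p:  # condition is False
val = val + p  # -> val = 29
if val > 40:  # condition is False
else:
    p = val // 2  # -> p = 14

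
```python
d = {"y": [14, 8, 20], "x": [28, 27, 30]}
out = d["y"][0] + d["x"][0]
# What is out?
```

Trace (tracking out):
d = {'y': [14, 8, 20], 'x': [28, 27, 30]}  # -> d = {'y': [14, 8, 20], 'x': [28, 27, 30]}
out = d['y'][0] + d['x'][0]  # -> out = 42

Answer: 42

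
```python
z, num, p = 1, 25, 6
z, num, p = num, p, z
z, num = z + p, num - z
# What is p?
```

Answer: 1

Derivation:
Trace (tracking p):
z, num, p = (1, 25, 6)  # -> z = 1, num = 25, p = 6
z, num, p = (num, p, z)  # -> z = 25, num = 6, p = 1
z, num = (z + p, num - z)  # -> z = 26, num = -19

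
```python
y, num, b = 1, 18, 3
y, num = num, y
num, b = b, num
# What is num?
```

Trace (tracking num):
y, num, b = (1, 18, 3)  # -> y = 1, num = 18, b = 3
y, num = (num, y)  # -> y = 18, num = 1
num, b = (b, num)  # -> num = 3, b = 1

Answer: 3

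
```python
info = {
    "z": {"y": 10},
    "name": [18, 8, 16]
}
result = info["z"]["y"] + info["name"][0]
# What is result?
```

Trace (tracking result):
info = {'z': {'y': 10}, 'name': [18, 8, 16]}  # -> info = {'z': {'y': 10}, 'name': [18, 8, 16]}
result = info['z']['y'] + info['name'][0]  # -> result = 28

Answer: 28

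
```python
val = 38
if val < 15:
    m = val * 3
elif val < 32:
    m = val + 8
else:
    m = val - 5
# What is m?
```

Answer: 33

Derivation:
Trace (tracking m):
val = 38  # -> val = 38
if val < 15:  # condition is False
elif val < 32:  # condition is False
else:
    m = val - 5  # -> m = 33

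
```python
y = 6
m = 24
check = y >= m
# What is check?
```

Trace (tracking check):
y = 6  # -> y = 6
m = 24  # -> m = 24
check = y >= m  # -> check = False

Answer: False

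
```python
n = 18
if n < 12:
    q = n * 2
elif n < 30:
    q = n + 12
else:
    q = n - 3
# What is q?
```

Answer: 30

Derivation:
Trace (tracking q):
n = 18  # -> n = 18
if n < 12:  # condition is False
elif n < 30:  # condition is True
    q = n + 12  # -> q = 30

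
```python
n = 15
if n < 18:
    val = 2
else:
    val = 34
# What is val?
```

Answer: 2

Derivation:
Trace (tracking val):
n = 15  # -> n = 15
if n < 18:  # condition is True
    val = 2  # -> val = 2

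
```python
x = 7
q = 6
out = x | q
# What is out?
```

Answer: 7

Derivation:
Trace (tracking out):
x = 7  # -> x = 7
q = 6  # -> q = 6
out = x | q  # -> out = 7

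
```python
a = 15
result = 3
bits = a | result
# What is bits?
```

Trace (tracking bits):
a = 15  # -> a = 15
result = 3  # -> result = 3
bits = a | result  # -> bits = 15

Answer: 15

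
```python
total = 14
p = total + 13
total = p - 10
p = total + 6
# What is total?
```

Answer: 17

Derivation:
Trace (tracking total):
total = 14  # -> total = 14
p = total + 13  # -> p = 27
total = p - 10  # -> total = 17
p = total + 6  # -> p = 23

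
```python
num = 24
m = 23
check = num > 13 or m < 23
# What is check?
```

Trace (tracking check):
num = 24  # -> num = 24
m = 23  # -> m = 23
check = num > 13 or m < 23  # -> check = True

Answer: True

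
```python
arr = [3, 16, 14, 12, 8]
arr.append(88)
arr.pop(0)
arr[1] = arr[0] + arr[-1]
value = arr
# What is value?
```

Answer: [16, 104, 12, 8, 88]

Derivation:
Trace (tracking value):
arr = [3, 16, 14, 12, 8]  # -> arr = [3, 16, 14, 12, 8]
arr.append(88)  # -> arr = [3, 16, 14, 12, 8, 88]
arr.pop(0)  # -> arr = [16, 14, 12, 8, 88]
arr[1] = arr[0] + arr[-1]  # -> arr = [16, 104, 12, 8, 88]
value = arr  # -> value = [16, 104, 12, 8, 88]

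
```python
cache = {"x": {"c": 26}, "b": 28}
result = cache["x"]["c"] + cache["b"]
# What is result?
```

Trace (tracking result):
cache = {'x': {'c': 26}, 'b': 28}  # -> cache = {'x': {'c': 26}, 'b': 28}
result = cache['x']['c'] + cache['b']  # -> result = 54

Answer: 54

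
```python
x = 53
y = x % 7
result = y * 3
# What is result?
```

Trace (tracking result):
x = 53  # -> x = 53
y = x % 7  # -> y = 4
result = y * 3  # -> result = 12

Answer: 12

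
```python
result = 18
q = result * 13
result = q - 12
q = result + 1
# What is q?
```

Trace (tracking q):
result = 18  # -> result = 18
q = result * 13  # -> q = 234
result = q - 12  # -> result = 222
q = result + 1  # -> q = 223

Answer: 223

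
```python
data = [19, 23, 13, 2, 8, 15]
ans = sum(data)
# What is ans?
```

Trace (tracking ans):
data = [19, 23, 13, 2, 8, 15]  # -> data = [19, 23, 13, 2, 8, 15]
ans = sum(data)  # -> ans = 80

Answer: 80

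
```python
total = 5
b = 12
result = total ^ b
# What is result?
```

Answer: 9

Derivation:
Trace (tracking result):
total = 5  # -> total = 5
b = 12  # -> b = 12
result = total ^ b  # -> result = 9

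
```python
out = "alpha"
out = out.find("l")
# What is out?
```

Trace (tracking out):
out = 'alpha'  # -> out = 'alpha'
out = out.find('l')  # -> out = 1

Answer: 1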